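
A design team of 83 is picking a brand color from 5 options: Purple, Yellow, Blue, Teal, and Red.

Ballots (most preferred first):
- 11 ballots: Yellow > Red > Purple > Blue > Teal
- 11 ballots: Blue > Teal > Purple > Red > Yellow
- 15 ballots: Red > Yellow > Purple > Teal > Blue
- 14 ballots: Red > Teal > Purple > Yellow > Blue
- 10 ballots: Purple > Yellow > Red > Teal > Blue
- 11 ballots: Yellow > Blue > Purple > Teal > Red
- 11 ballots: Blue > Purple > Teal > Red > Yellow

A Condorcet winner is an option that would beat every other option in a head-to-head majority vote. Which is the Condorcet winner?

Purple vs Yellow: 46–37
Purple vs Blue: 50–33
Purple vs Teal: 58–25
Purple vs Red: 43–40
Purple beats every other option.

Purple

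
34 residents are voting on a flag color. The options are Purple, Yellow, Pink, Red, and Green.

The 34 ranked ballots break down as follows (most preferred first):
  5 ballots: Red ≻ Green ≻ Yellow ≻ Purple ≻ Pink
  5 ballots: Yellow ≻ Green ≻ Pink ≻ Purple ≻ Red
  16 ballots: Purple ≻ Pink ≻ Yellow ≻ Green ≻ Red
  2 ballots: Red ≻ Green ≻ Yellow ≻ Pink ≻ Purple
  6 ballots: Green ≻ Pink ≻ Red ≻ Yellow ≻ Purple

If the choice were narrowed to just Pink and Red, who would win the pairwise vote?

Pink is ranked above Red on 27 ballots; Red above Pink on 7.

Pink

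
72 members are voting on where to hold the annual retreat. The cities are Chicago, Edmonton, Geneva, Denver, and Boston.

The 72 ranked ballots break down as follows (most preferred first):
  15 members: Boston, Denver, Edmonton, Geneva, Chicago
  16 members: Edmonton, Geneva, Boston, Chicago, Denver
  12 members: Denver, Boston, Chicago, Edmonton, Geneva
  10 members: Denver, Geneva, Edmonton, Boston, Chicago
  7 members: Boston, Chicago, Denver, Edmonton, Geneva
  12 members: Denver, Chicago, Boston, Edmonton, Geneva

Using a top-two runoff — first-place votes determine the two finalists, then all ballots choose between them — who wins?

Boston

Round 1 first-place votes: Chicago 0, Edmonton 16, Geneva 0, Denver 34, Boston 22. Denver and Boston advance.
Runoff: Denver is ranked above Boston on 34 ballots, Boston above Denver on 38.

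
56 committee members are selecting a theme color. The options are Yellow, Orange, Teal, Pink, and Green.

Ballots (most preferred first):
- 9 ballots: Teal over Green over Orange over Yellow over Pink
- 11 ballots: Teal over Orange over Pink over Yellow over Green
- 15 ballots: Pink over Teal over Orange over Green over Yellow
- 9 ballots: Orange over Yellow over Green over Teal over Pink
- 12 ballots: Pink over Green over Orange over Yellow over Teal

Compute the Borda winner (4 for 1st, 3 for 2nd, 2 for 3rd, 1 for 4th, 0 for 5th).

Yellow: 9×1 + 11×1 + 15×0 + 9×3 + 12×1 = 59
Orange: 9×2 + 11×3 + 15×2 + 9×4 + 12×2 = 141
Teal: 9×4 + 11×4 + 15×3 + 9×1 + 12×0 = 134
Pink: 9×0 + 11×2 + 15×4 + 9×0 + 12×4 = 130
Green: 9×3 + 11×0 + 15×1 + 9×2 + 12×3 = 96

Orange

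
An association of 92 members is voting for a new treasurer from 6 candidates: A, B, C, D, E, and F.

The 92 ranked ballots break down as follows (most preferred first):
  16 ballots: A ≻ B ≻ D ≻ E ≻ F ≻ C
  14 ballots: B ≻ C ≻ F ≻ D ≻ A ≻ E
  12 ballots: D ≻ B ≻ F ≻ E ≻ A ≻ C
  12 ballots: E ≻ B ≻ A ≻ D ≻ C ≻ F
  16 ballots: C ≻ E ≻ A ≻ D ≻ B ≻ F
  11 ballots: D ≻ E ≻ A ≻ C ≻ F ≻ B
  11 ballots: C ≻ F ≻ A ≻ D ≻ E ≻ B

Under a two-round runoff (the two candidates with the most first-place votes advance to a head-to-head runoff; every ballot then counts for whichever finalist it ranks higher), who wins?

D

Round 1 first-place votes: A 16, B 14, C 27, D 23, E 12, F 0. C and D advance.
Runoff: C is ranked above D on 41 ballots, D above C on 51.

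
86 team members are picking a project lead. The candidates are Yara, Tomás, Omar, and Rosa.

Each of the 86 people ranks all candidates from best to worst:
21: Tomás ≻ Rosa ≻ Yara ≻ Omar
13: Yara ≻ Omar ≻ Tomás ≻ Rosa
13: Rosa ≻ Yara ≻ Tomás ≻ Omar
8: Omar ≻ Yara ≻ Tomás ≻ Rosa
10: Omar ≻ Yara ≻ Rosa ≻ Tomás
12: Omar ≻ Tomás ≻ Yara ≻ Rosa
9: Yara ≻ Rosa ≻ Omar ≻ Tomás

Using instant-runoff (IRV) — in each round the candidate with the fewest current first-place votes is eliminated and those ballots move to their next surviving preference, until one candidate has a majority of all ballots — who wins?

Yara

Round 1: Yara 22, Tomás 21, Omar 30, Rosa 13. Rosa eliminated.
Round 2: Yara 35, Tomás 21, Omar 30. Tomás eliminated.
Round 3: Yara 56, Omar 30. Yara has a majority (≥44).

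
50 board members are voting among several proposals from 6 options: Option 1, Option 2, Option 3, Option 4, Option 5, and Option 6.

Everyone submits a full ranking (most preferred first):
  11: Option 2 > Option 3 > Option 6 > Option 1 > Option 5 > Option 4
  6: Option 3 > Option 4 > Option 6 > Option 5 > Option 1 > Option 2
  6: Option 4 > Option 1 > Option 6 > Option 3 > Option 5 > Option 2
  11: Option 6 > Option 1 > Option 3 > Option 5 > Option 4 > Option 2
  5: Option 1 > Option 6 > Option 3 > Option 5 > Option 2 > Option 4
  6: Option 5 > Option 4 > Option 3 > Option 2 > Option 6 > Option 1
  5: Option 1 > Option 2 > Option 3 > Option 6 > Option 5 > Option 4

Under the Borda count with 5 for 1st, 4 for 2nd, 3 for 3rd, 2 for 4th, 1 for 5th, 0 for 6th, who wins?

Option 1: 11×2 + 6×1 + 6×4 + 11×4 + 5×5 + 6×0 + 5×5 = 146
Option 2: 11×5 + 6×0 + 6×0 + 11×0 + 5×1 + 6×2 + 5×4 = 92
Option 3: 11×4 + 6×5 + 6×2 + 11×3 + 5×3 + 6×3 + 5×3 = 167
Option 4: 11×0 + 6×4 + 6×5 + 11×1 + 5×0 + 6×4 + 5×0 = 89
Option 5: 11×1 + 6×2 + 6×1 + 11×2 + 5×2 + 6×5 + 5×1 = 96
Option 6: 11×3 + 6×3 + 6×3 + 11×5 + 5×4 + 6×1 + 5×2 = 160

Option 3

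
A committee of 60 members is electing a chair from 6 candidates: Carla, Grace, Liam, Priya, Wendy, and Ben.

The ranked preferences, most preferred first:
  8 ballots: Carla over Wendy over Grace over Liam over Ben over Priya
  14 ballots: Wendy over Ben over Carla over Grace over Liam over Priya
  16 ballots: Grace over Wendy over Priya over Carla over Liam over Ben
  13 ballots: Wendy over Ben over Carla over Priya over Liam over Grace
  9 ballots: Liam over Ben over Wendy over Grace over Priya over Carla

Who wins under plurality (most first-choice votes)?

First-place votes: Carla 8, Grace 16, Liam 9, Priya 0, Wendy 27, Ben 0.

Wendy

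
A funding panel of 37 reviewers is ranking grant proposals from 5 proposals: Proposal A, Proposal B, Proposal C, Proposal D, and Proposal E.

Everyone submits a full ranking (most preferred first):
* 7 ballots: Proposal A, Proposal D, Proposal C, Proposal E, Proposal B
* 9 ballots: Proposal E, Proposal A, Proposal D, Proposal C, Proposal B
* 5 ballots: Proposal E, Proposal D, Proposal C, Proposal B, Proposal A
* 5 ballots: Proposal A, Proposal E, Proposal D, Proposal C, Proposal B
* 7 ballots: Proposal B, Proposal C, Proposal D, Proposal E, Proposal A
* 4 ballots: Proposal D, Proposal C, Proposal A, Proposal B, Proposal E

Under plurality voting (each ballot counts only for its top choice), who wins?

Proposal E

First-place votes: Proposal A 12, Proposal B 7, Proposal C 0, Proposal D 4, Proposal E 14.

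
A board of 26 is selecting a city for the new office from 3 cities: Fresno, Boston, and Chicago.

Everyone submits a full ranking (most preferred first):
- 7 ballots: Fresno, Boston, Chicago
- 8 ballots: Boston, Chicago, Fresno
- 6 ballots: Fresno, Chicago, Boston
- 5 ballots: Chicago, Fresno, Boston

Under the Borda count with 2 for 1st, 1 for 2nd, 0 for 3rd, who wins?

Fresno: 7×2 + 8×0 + 6×2 + 5×1 = 31
Boston: 7×1 + 8×2 + 6×0 + 5×0 = 23
Chicago: 7×0 + 8×1 + 6×1 + 5×2 = 24

Fresno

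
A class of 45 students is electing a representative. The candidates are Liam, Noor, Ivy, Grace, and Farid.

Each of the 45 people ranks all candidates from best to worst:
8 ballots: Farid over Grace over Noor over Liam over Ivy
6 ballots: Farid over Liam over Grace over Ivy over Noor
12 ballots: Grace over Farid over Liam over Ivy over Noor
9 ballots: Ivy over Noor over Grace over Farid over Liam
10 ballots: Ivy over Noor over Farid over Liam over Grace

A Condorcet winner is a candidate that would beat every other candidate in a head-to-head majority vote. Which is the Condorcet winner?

Farid vs Liam: 45–0
Farid vs Noor: 26–19
Farid vs Ivy: 26–19
Farid vs Grace: 24–21
Farid beats every other candidate.

Farid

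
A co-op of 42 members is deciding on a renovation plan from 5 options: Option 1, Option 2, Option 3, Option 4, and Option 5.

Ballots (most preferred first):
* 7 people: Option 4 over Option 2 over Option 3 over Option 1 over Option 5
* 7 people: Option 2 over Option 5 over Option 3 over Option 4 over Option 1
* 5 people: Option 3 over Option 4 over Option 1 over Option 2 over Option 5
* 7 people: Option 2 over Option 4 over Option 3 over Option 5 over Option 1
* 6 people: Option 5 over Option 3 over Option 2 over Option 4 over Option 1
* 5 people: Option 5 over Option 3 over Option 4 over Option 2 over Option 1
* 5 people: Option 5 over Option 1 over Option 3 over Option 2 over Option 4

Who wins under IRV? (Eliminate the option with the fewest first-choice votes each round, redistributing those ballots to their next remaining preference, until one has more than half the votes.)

Round 1: Option 1 0, Option 2 14, Option 3 5, Option 4 7, Option 5 16. Option 1 eliminated.
Round 2: Option 2 14, Option 3 5, Option 4 7, Option 5 16. Option 3 eliminated.
Round 3: Option 2 14, Option 4 12, Option 5 16. Option 4 eliminated.
Round 4: Option 2 26, Option 5 16. Option 2 has a majority (≥22).

Option 2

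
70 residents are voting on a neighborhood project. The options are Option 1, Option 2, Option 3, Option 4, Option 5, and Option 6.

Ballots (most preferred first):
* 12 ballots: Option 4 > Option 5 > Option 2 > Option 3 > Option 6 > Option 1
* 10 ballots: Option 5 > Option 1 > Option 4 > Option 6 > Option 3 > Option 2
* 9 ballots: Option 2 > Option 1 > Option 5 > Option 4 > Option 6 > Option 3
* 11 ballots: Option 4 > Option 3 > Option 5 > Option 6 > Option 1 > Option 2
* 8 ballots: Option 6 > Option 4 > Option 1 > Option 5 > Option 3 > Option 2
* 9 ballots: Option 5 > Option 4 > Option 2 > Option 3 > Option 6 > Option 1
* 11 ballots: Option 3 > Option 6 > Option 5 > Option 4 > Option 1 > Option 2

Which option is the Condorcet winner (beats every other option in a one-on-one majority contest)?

Option 5

Option 5 vs Option 1: 53–17
Option 5 vs Option 2: 61–9
Option 5 vs Option 3: 48–22
Option 5 vs Option 4: 39–31
Option 5 vs Option 6: 51–19
Option 5 beats every other option.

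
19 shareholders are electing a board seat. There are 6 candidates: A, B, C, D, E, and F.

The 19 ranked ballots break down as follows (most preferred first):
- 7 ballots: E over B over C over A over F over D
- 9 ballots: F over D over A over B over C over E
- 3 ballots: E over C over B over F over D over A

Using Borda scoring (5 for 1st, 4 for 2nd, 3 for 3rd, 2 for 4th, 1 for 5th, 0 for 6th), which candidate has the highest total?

F

A: 7×2 + 9×3 + 3×0 = 41
B: 7×4 + 9×2 + 3×3 = 55
C: 7×3 + 9×1 + 3×4 = 42
D: 7×0 + 9×4 + 3×1 = 39
E: 7×5 + 9×0 + 3×5 = 50
F: 7×1 + 9×5 + 3×2 = 58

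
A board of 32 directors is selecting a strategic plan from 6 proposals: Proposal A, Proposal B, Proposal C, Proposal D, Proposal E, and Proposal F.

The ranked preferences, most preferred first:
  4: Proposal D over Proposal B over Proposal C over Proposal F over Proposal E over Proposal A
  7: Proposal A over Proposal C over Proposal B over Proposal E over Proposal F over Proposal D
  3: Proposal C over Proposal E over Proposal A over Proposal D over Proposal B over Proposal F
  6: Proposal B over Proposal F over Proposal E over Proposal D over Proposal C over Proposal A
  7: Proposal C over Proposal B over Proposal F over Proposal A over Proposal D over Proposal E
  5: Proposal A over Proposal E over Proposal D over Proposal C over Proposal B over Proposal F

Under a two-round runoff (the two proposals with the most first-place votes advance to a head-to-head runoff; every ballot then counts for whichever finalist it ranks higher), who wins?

Round 1 first-place votes: Proposal A 12, Proposal B 6, Proposal C 10, Proposal D 4, Proposal E 0, Proposal F 0. Proposal A and Proposal C advance.
Runoff: Proposal A is ranked above Proposal C on 12 ballots, Proposal C above Proposal A on 20.

Proposal C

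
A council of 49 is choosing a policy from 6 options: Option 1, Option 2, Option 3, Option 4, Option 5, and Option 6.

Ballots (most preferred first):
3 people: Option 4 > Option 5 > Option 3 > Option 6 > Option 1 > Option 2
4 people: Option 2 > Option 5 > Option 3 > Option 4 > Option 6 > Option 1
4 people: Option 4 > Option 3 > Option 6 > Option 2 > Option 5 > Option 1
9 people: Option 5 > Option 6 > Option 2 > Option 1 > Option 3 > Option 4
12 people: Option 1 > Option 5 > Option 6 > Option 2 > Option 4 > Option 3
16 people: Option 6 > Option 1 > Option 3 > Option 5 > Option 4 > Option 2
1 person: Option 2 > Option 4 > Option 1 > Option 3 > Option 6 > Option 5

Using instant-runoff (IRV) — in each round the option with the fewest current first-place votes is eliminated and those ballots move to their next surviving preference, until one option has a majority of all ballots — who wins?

Option 5

Round 1: Option 1 12, Option 2 5, Option 3 0, Option 4 7, Option 5 9, Option 6 16. Option 3 eliminated.
Round 2: Option 1 12, Option 2 5, Option 4 7, Option 5 9, Option 6 16. Option 2 eliminated.
Round 3: Option 1 12, Option 4 8, Option 5 13, Option 6 16. Option 4 eliminated.
Round 4: Option 1 13, Option 5 16, Option 6 20. Option 1 eliminated.
Round 5: Option 5 28, Option 6 21. Option 5 has a majority (≥25).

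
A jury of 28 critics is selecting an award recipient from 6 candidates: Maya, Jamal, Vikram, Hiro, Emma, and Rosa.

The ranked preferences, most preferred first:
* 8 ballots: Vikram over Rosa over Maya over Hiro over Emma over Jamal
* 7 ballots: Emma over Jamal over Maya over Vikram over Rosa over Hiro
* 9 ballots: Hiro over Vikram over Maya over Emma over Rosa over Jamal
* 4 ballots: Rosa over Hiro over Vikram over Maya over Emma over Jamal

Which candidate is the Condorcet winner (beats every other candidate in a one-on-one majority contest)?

Vikram

Vikram vs Maya: 21–7
Vikram vs Jamal: 21–7
Vikram vs Hiro: 15–13
Vikram vs Emma: 21–7
Vikram vs Rosa: 24–4
Vikram beats every other candidate.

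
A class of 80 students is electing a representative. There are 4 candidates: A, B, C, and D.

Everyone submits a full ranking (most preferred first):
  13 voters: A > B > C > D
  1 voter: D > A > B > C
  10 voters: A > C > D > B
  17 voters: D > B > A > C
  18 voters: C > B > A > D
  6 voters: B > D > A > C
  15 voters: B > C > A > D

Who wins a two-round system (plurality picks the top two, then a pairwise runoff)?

Round 1 first-place votes: A 23, B 21, C 18, D 18. A and B advance.
Runoff: A is ranked above B on 24 ballots, B above A on 56.

B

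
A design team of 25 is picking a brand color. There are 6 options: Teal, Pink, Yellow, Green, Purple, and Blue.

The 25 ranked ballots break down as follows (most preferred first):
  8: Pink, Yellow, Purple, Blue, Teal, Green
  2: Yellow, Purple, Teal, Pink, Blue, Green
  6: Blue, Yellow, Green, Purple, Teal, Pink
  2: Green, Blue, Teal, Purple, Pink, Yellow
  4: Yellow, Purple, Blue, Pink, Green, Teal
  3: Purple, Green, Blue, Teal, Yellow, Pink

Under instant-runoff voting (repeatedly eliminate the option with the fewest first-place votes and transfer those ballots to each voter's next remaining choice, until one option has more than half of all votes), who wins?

Round 1: Teal 0, Pink 8, Yellow 6, Green 2, Purple 3, Blue 6. Teal eliminated.
Round 2: Pink 8, Yellow 6, Green 2, Purple 3, Blue 6. Green eliminated.
Round 3: Pink 8, Yellow 6, Purple 3, Blue 8. Purple eliminated.
Round 4: Pink 8, Yellow 6, Blue 11. Yellow eliminated.
Round 5: Pink 10, Blue 15. Blue has a majority (≥13).

Blue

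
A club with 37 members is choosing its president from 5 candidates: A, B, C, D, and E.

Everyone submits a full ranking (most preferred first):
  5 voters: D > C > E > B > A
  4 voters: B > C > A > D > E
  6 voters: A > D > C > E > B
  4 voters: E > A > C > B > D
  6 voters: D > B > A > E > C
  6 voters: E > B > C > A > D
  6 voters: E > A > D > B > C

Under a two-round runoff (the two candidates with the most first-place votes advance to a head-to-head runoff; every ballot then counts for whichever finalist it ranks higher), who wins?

D

Round 1 first-place votes: A 6, B 4, C 0, D 11, E 16. E and D advance.
Runoff: E is ranked above D on 16 ballots, D above E on 21.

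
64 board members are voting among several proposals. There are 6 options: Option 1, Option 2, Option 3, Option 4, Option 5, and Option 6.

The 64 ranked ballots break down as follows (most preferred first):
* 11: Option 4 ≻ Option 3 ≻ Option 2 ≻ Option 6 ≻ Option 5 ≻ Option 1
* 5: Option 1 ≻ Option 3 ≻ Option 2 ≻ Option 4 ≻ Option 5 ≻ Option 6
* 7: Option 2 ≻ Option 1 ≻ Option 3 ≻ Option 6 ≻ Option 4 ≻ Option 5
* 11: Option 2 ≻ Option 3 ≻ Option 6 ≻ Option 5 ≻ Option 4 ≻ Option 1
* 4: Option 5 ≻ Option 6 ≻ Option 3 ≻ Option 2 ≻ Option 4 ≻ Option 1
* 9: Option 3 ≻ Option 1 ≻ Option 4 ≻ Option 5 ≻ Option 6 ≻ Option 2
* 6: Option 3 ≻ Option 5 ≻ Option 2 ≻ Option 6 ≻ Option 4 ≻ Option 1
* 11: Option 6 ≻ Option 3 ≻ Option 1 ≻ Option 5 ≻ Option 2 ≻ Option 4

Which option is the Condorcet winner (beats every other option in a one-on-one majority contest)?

Option 3 vs Option 1: 52–12
Option 3 vs Option 2: 46–18
Option 3 vs Option 4: 53–11
Option 3 vs Option 5: 60–4
Option 3 vs Option 6: 49–15
Option 3 beats every other option.

Option 3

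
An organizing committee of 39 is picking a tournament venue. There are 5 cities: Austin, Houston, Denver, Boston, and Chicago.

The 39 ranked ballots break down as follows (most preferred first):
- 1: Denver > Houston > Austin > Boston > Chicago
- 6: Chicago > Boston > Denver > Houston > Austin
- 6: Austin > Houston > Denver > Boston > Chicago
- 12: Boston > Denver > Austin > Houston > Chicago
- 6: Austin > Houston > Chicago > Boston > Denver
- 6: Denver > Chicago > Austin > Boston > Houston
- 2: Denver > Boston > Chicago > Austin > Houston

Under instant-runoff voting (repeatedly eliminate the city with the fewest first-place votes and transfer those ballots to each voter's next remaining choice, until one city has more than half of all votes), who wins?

Boston

Round 1: Austin 12, Houston 0, Denver 9, Boston 12, Chicago 6. Houston eliminated.
Round 2: Austin 12, Denver 9, Boston 12, Chicago 6. Chicago eliminated.
Round 3: Austin 12, Denver 9, Boston 18. Denver eliminated.
Round 4: Austin 19, Boston 20. Boston has a majority (≥20).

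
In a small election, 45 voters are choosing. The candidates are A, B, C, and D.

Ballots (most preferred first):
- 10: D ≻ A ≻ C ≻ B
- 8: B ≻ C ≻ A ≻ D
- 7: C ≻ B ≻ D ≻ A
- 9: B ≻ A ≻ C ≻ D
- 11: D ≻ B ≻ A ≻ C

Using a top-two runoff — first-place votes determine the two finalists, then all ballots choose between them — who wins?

B

Round 1 first-place votes: A 0, B 17, C 7, D 21. D and B advance.
Runoff: D is ranked above B on 21 ballots, B above D on 24.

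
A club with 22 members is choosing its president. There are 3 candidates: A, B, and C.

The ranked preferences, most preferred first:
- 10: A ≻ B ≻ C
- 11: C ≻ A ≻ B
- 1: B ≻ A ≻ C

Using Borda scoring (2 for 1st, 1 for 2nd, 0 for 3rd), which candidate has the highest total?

A: 10×2 + 11×1 + 1×1 = 32
B: 10×1 + 11×0 + 1×2 = 12
C: 10×0 + 11×2 + 1×0 = 22

A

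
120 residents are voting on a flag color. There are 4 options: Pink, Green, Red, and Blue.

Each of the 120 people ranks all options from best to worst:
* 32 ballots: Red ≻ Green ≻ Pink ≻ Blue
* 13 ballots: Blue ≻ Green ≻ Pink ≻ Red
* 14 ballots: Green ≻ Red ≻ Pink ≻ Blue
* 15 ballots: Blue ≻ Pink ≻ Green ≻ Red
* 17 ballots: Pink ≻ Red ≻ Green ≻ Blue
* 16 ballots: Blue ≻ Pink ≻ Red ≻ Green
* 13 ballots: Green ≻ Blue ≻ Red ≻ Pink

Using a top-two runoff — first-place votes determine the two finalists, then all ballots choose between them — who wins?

Red

Round 1 first-place votes: Pink 17, Green 27, Red 32, Blue 44. Blue and Red advance.
Runoff: Blue is ranked above Red on 57 ballots, Red above Blue on 63.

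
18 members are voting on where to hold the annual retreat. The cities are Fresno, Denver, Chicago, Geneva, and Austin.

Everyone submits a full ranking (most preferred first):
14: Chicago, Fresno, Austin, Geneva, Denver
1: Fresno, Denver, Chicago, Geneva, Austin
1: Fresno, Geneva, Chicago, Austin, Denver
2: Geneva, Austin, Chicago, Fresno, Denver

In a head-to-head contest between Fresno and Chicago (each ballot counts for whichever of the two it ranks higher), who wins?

Chicago

Fresno is ranked above Chicago on 2 ballots; Chicago above Fresno on 16.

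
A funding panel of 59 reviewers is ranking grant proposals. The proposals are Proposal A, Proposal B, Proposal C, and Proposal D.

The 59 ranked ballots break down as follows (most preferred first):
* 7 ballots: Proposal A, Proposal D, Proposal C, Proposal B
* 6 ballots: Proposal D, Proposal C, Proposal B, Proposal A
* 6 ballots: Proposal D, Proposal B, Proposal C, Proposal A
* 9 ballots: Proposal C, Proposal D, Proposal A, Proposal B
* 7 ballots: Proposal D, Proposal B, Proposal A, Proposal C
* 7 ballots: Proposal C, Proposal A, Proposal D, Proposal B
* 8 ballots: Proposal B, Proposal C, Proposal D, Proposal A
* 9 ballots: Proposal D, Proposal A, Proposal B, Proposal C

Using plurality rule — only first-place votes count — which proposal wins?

Proposal D

First-place votes: Proposal A 7, Proposal B 8, Proposal C 16, Proposal D 28.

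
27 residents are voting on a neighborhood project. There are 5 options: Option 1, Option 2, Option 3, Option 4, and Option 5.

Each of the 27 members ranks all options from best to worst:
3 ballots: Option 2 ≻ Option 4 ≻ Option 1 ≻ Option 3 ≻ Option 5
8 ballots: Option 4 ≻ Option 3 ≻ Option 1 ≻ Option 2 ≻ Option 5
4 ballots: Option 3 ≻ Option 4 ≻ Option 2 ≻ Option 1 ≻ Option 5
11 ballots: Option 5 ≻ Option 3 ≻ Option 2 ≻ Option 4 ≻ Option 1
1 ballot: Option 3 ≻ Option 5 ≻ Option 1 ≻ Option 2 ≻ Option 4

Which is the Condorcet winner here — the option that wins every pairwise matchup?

Option 3 vs Option 1: 24–3
Option 3 vs Option 2: 24–3
Option 3 vs Option 4: 16–11
Option 3 vs Option 5: 16–11
Option 3 beats every other option.

Option 3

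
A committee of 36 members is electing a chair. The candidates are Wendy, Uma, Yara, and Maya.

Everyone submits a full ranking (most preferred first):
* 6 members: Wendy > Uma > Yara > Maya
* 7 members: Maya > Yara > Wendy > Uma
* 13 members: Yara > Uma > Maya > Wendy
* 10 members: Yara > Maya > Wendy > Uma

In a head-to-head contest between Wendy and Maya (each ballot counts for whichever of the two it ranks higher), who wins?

Maya

Wendy is ranked above Maya on 6 ballots; Maya above Wendy on 30.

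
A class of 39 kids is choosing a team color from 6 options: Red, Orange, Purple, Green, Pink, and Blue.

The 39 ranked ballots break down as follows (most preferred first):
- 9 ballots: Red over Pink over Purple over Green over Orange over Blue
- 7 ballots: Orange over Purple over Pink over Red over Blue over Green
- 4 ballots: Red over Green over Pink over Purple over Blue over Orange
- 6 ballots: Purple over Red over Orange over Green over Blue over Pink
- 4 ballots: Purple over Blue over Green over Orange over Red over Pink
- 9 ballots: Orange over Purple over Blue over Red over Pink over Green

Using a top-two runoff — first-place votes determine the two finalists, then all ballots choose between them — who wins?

Round 1 first-place votes: Red 13, Orange 16, Purple 10, Green 0, Pink 0, Blue 0. Orange and Red advance.
Runoff: Orange is ranked above Red on 20 ballots, Red above Orange on 19.

Orange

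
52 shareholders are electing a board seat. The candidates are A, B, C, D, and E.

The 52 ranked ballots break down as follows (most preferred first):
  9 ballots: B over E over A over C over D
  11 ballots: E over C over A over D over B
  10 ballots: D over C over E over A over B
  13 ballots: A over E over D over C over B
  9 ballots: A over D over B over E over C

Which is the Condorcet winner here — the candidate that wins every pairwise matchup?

E vs A: 30–22
E vs B: 34–18
E vs C: 42–10
E vs D: 33–19
E beats every other candidate.

E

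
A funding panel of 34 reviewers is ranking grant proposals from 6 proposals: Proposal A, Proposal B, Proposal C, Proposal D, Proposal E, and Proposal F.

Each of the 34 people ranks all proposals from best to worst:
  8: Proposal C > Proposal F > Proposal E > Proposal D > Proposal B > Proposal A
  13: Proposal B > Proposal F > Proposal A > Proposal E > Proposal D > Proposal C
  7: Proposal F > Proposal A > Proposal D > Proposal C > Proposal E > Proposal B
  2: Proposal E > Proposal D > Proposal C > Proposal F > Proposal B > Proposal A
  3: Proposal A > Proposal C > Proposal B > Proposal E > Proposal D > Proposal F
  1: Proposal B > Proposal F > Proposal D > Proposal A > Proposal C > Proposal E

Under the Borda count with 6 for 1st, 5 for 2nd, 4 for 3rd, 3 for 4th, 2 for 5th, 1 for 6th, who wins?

Proposal F

Proposal A: 8×1 + 13×4 + 7×5 + 2×1 + 3×6 + 1×3 = 118
Proposal B: 8×2 + 13×6 + 7×1 + 2×2 + 3×4 + 1×6 = 123
Proposal C: 8×6 + 13×1 + 7×3 + 2×4 + 3×5 + 1×2 = 107
Proposal D: 8×3 + 13×2 + 7×4 + 2×5 + 3×2 + 1×4 = 98
Proposal E: 8×4 + 13×3 + 7×2 + 2×6 + 3×3 + 1×1 = 107
Proposal F: 8×5 + 13×5 + 7×6 + 2×3 + 3×1 + 1×5 = 161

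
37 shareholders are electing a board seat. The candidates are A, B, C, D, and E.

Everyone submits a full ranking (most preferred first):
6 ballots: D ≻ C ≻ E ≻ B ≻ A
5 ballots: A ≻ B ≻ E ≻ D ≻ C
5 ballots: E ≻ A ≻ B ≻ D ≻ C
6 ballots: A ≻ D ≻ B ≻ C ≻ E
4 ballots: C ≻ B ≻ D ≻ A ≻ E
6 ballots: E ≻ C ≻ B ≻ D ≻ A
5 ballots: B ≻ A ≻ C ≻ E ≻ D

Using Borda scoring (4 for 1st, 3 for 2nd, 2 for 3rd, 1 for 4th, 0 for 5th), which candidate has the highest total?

B

A: 6×0 + 5×4 + 5×3 + 6×4 + 4×1 + 6×0 + 5×3 = 78
B: 6×1 + 5×3 + 5×2 + 6×2 + 4×3 + 6×2 + 5×4 = 87
C: 6×3 + 5×0 + 5×0 + 6×1 + 4×4 + 6×3 + 5×2 = 68
D: 6×4 + 5×1 + 5×1 + 6×3 + 4×2 + 6×1 + 5×0 = 66
E: 6×2 + 5×2 + 5×4 + 6×0 + 4×0 + 6×4 + 5×1 = 71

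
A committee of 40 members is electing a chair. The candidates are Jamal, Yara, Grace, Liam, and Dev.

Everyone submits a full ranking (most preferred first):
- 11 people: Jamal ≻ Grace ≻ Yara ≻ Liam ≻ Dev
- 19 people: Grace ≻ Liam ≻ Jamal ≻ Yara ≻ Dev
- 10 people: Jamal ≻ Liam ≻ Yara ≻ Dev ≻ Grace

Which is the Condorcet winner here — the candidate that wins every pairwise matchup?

Jamal vs Yara: 40–0
Jamal vs Grace: 21–19
Jamal vs Liam: 21–19
Jamal vs Dev: 40–0
Jamal beats every other candidate.

Jamal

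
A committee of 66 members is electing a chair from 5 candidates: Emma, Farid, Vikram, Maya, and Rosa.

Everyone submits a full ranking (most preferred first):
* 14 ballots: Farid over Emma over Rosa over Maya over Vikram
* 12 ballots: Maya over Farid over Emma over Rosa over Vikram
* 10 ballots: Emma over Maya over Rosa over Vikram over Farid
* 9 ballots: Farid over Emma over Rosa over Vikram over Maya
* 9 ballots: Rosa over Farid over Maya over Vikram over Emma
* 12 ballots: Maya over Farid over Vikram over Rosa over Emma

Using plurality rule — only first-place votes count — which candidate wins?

Maya

First-place votes: Emma 10, Farid 23, Vikram 0, Maya 24, Rosa 9.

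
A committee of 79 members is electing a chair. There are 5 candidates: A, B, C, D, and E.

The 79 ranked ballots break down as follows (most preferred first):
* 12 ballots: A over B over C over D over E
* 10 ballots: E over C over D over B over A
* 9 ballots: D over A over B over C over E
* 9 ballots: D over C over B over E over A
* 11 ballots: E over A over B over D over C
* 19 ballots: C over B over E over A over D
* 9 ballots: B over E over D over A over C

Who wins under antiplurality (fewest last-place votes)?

B

Last-place votes: A 19, B 0, C 20, D 19, E 21.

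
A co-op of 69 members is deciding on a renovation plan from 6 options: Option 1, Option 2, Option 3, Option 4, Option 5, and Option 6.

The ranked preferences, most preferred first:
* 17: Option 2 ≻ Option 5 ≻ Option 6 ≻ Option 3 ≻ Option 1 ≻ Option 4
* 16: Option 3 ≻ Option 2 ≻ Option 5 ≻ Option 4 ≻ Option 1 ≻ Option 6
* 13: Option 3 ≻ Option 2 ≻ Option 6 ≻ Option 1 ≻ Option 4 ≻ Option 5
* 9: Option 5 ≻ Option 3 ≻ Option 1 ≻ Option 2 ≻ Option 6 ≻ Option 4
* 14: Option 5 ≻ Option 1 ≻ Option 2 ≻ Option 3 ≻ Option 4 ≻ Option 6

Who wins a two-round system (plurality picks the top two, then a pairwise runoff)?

Option 5

Round 1 first-place votes: Option 1 0, Option 2 17, Option 3 29, Option 4 0, Option 5 23, Option 6 0. Option 3 and Option 5 advance.
Runoff: Option 3 is ranked above Option 5 on 29 ballots, Option 5 above Option 3 on 40.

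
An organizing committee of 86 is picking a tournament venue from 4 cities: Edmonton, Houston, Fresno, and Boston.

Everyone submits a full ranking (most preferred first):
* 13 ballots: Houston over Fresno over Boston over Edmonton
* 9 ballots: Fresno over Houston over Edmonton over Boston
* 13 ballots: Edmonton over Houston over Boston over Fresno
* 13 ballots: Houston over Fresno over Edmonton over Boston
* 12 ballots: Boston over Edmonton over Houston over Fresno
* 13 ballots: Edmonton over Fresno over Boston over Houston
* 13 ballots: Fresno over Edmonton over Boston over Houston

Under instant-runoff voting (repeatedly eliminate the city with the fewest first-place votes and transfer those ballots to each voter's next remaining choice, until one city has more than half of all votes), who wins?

Edmonton

Round 1: Edmonton 26, Houston 26, Fresno 22, Boston 12. Boston eliminated.
Round 2: Edmonton 38, Houston 26, Fresno 22. Fresno eliminated.
Round 3: Edmonton 51, Houston 35. Edmonton has a majority (≥44).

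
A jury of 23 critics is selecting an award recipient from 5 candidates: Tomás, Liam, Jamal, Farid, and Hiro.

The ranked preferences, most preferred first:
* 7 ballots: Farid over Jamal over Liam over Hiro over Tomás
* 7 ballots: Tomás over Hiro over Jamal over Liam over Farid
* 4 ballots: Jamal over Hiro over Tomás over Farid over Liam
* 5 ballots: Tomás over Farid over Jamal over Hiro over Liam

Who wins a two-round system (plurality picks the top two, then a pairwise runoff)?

Round 1 first-place votes: Tomás 12, Liam 0, Jamal 4, Farid 7, Hiro 0. Tomás and Farid advance.
Runoff: Tomás is ranked above Farid on 16 ballots, Farid above Tomás on 7.

Tomás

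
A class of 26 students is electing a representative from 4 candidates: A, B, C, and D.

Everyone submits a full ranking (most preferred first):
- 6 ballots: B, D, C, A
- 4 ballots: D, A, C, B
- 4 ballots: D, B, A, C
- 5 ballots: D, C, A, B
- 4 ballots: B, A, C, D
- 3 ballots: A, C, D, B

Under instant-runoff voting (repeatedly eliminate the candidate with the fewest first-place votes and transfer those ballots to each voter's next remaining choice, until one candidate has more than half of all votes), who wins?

Round 1: A 3, B 10, C 0, D 13. C eliminated.
Round 2: A 3, B 10, D 13. A eliminated.
Round 3: B 10, D 16. D has a majority (≥14).

D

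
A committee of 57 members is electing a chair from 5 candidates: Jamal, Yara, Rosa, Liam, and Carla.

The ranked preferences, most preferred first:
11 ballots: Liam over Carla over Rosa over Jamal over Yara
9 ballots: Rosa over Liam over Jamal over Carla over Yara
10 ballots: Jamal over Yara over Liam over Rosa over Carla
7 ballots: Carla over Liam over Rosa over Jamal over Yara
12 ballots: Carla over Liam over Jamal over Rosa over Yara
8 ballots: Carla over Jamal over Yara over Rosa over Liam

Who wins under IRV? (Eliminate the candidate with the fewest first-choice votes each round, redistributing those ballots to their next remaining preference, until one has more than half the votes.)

Liam

Round 1: Jamal 10, Yara 0, Rosa 9, Liam 11, Carla 27. Yara eliminated.
Round 2: Jamal 10, Rosa 9, Liam 11, Carla 27. Rosa eliminated.
Round 3: Jamal 10, Liam 20, Carla 27. Jamal eliminated.
Round 4: Liam 30, Carla 27. Liam has a majority (≥29).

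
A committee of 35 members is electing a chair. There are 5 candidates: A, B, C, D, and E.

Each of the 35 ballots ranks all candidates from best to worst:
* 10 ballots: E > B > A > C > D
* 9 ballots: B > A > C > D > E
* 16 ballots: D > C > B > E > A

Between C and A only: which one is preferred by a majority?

C is ranked above A on 16 ballots; A above C on 19.

A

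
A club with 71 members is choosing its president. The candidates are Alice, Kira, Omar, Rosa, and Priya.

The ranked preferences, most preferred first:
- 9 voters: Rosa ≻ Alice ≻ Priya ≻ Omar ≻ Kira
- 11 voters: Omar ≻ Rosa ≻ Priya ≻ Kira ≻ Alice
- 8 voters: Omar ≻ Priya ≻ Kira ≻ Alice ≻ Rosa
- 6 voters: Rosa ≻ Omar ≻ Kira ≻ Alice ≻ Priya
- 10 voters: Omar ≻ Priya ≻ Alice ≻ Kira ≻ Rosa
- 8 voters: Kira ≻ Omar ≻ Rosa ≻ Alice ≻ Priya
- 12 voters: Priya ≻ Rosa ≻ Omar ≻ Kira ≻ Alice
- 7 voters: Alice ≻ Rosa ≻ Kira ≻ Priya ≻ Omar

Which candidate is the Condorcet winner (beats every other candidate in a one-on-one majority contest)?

Omar vs Alice: 55–16
Omar vs Kira: 56–15
Omar vs Rosa: 37–34
Omar vs Priya: 43–28
Omar beats every other candidate.

Omar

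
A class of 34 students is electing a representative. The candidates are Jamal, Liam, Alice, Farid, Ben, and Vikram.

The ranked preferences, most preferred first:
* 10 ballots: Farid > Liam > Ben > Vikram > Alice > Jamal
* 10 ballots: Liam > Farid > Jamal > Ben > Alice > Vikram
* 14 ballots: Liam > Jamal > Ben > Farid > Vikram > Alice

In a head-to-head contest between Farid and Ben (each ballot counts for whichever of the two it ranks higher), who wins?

Farid

Farid is ranked above Ben on 20 ballots; Ben above Farid on 14.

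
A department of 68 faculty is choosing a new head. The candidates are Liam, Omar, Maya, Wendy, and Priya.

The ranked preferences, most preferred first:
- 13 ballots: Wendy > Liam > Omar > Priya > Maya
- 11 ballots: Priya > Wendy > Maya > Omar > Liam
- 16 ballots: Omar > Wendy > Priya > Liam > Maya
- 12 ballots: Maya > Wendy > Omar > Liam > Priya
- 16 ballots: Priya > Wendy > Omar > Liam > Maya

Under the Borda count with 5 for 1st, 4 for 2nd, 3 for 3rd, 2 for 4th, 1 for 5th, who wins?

Liam: 13×4 + 11×1 + 16×2 + 12×2 + 16×2 = 151
Omar: 13×3 + 11×2 + 16×5 + 12×3 + 16×3 = 225
Maya: 13×1 + 11×3 + 16×1 + 12×5 + 16×1 = 138
Wendy: 13×5 + 11×4 + 16×4 + 12×4 + 16×4 = 285
Priya: 13×2 + 11×5 + 16×3 + 12×1 + 16×5 = 221

Wendy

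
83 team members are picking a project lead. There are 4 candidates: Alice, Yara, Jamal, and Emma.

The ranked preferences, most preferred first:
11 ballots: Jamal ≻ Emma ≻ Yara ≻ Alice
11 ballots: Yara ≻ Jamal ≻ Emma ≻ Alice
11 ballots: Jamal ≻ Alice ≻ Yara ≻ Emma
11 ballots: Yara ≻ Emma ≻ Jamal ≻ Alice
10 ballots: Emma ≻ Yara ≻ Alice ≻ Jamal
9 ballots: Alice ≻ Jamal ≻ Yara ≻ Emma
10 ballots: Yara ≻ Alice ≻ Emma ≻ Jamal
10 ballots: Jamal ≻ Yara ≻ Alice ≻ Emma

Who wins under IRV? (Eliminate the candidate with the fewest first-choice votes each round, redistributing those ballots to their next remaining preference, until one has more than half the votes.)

Yara

Round 1: Alice 9, Yara 32, Jamal 32, Emma 10. Alice eliminated.
Round 2: Yara 32, Jamal 41, Emma 10. Emma eliminated.
Round 3: Yara 42, Jamal 41. Yara has a majority (≥42).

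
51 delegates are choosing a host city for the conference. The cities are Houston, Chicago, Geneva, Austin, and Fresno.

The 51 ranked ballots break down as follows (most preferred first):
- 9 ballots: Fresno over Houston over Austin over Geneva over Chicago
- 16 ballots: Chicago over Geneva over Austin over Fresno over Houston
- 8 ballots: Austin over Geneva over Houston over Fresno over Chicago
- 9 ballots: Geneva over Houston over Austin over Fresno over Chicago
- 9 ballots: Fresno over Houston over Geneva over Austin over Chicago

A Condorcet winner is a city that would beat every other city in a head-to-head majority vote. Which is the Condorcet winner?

Geneva

Geneva vs Houston: 33–18
Geneva vs Chicago: 35–16
Geneva vs Austin: 34–17
Geneva vs Fresno: 33–18
Geneva beats every other city.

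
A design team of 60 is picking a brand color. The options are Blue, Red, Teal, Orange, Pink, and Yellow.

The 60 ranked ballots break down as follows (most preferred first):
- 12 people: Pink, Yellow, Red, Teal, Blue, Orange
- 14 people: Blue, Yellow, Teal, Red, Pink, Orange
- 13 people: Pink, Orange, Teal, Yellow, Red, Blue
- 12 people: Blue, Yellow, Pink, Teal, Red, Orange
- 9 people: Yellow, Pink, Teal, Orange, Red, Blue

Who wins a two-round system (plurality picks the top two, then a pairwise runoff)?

Round 1 first-place votes: Blue 26, Red 0, Teal 0, Orange 0, Pink 25, Yellow 9. Blue and Pink advance.
Runoff: Blue is ranked above Pink on 26 ballots, Pink above Blue on 34.

Pink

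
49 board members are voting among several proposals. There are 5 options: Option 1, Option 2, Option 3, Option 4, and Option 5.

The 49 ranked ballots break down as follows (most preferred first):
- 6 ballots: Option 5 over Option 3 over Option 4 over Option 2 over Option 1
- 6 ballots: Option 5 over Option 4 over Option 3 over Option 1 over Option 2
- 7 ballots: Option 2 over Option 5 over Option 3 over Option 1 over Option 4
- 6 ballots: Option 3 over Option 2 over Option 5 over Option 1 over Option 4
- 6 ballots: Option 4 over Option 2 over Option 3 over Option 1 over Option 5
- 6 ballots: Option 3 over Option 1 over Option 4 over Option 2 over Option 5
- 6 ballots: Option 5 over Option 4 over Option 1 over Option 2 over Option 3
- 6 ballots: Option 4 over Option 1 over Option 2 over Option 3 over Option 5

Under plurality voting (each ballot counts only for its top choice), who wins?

First-place votes: Option 1 0, Option 2 7, Option 3 12, Option 4 12, Option 5 18.

Option 5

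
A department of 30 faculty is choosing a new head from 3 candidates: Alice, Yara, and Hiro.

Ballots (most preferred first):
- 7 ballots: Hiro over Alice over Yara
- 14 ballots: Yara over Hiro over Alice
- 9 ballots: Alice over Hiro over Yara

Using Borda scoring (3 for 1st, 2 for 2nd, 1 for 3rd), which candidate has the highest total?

Hiro

Alice: 7×2 + 14×1 + 9×3 = 55
Yara: 7×1 + 14×3 + 9×1 = 58
Hiro: 7×3 + 14×2 + 9×2 = 67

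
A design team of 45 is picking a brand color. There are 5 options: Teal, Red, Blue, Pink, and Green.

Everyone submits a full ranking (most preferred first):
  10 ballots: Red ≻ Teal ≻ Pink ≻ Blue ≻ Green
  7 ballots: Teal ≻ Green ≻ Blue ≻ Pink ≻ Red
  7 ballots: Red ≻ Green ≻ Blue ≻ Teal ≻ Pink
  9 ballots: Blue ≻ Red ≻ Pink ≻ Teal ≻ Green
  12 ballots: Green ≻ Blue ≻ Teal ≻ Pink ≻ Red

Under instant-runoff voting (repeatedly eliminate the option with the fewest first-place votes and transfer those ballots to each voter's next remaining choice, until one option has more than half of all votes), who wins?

Round 1: Teal 7, Red 17, Blue 9, Pink 0, Green 12. Pink eliminated.
Round 2: Teal 7, Red 17, Blue 9, Green 12. Teal eliminated.
Round 3: Red 17, Blue 9, Green 19. Blue eliminated.
Round 4: Red 26, Green 19. Red has a majority (≥23).

Red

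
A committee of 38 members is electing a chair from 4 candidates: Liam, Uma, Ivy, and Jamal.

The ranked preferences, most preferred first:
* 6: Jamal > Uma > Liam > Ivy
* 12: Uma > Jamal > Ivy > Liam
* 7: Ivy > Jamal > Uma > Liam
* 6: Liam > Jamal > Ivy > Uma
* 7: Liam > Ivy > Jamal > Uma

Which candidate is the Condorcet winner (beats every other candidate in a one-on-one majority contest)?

Jamal vs Liam: 25–13
Jamal vs Uma: 26–12
Jamal vs Ivy: 24–14
Jamal beats every other candidate.

Jamal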